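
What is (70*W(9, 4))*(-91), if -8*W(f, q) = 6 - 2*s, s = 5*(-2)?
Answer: 41405/2 ≈ 20703.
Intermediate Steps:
s = -10
W(f, q) = -13/4 (W(f, q) = -(6 - 2*(-10))/8 = -(6 + 20)/8 = -⅛*26 = -13/4)
(70*W(9, 4))*(-91) = (70*(-13/4))*(-91) = -455/2*(-91) = 41405/2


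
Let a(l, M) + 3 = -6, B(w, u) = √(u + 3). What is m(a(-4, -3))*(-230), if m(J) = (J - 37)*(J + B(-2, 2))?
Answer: -95220 + 10580*√5 ≈ -71562.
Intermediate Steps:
B(w, u) = √(3 + u)
a(l, M) = -9 (a(l, M) = -3 - 6 = -9)
m(J) = (-37 + J)*(J + √5) (m(J) = (J - 37)*(J + √(3 + 2)) = (-37 + J)*(J + √5))
m(a(-4, -3))*(-230) = ((-9)² - 37*(-9) - 37*√5 - 9*√5)*(-230) = (81 + 333 - 37*√5 - 9*√5)*(-230) = (414 - 46*√5)*(-230) = -95220 + 10580*√5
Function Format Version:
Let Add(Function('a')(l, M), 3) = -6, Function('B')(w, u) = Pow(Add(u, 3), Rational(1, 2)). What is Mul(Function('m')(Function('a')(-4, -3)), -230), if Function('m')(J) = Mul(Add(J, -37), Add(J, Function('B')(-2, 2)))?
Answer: Add(-95220, Mul(10580, Pow(5, Rational(1, 2)))) ≈ -71562.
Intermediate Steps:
Function('B')(w, u) = Pow(Add(3, u), Rational(1, 2))
Function('a')(l, M) = -9 (Function('a')(l, M) = Add(-3, -6) = -9)
Function('m')(J) = Mul(Add(-37, J), Add(J, Pow(5, Rational(1, 2)))) (Function('m')(J) = Mul(Add(J, -37), Add(J, Pow(Add(3, 2), Rational(1, 2)))) = Mul(Add(-37, J), Add(J, Pow(5, Rational(1, 2)))))
Mul(Function('m')(Function('a')(-4, -3)), -230) = Mul(Add(Pow(-9, 2), Mul(-37, -9), Mul(-37, Pow(5, Rational(1, 2))), Mul(-9, Pow(5, Rational(1, 2)))), -230) = Mul(Add(81, 333, Mul(-37, Pow(5, Rational(1, 2))), Mul(-9, Pow(5, Rational(1, 2)))), -230) = Mul(Add(414, Mul(-46, Pow(5, Rational(1, 2)))), -230) = Add(-95220, Mul(10580, Pow(5, Rational(1, 2))))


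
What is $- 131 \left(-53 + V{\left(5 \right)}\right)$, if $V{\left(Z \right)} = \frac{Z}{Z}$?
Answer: $6812$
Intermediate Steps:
$V{\left(Z \right)} = 1$
$- 131 \left(-53 + V{\left(5 \right)}\right) = - 131 \left(-53 + 1\right) = \left(-131\right) \left(-52\right) = 6812$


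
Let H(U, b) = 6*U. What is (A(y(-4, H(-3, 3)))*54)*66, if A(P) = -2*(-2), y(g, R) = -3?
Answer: 14256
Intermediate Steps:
A(P) = 4
(A(y(-4, H(-3, 3)))*54)*66 = (4*54)*66 = 216*66 = 14256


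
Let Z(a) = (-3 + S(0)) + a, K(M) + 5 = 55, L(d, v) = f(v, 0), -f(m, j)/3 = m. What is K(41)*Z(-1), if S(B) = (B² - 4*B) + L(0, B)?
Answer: -200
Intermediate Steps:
f(m, j) = -3*m
L(d, v) = -3*v
K(M) = 50 (K(M) = -5 + 55 = 50)
S(B) = B² - 7*B (S(B) = (B² - 4*B) - 3*B = B² - 7*B)
Z(a) = -3 + a (Z(a) = (-3 + 0*(-7 + 0)) + a = (-3 + 0*(-7)) + a = (-3 + 0) + a = -3 + a)
K(41)*Z(-1) = 50*(-3 - 1) = 50*(-4) = -200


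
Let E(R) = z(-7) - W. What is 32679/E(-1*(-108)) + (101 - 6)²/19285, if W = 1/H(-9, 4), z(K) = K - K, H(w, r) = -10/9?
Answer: 7371025/203 ≈ 36310.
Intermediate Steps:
H(w, r) = -10/9 (H(w, r) = -10*⅑ = -10/9)
z(K) = 0
W = -9/10 (W = 1/(-10/9) = -9/10 ≈ -0.90000)
E(R) = 9/10 (E(R) = 0 - 1*(-9/10) = 0 + 9/10 = 9/10)
32679/E(-1*(-108)) + (101 - 6)²/19285 = 32679/(9/10) + (101 - 6)²/19285 = 32679*(10/9) + 95²*(1/19285) = 36310 + 9025*(1/19285) = 36310 + 95/203 = 7371025/203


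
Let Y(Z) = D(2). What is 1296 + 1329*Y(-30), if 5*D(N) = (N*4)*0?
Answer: 1296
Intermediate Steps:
D(N) = 0 (D(N) = ((N*4)*0)/5 = ((4*N)*0)/5 = (1/5)*0 = 0)
Y(Z) = 0
1296 + 1329*Y(-30) = 1296 + 1329*0 = 1296 + 0 = 1296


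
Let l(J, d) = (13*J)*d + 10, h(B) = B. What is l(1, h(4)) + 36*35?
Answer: 1322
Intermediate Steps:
l(J, d) = 10 + 13*J*d (l(J, d) = 13*J*d + 10 = 10 + 13*J*d)
l(1, h(4)) + 36*35 = (10 + 13*1*4) + 36*35 = (10 + 52) + 1260 = 62 + 1260 = 1322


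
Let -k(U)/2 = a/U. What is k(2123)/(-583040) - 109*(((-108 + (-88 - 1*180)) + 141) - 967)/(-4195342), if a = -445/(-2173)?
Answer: -17620127099324625/564216062284377536 ≈ -0.031229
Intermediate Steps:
a = 445/2173 (a = -445*(-1/2173) = 445/2173 ≈ 0.20479)
k(U) = -890/(2173*U)
k(2123)/(-583040) - 109*(((-108 + (-88 - 1*180)) + 141) - 967)/(-4195342) = -890/2173/2123/(-583040) - 109*(((-108 + (-88 - 1*180)) + 141) - 967)/(-4195342) = -890/2173*1/2123*(-1/583040) - 109*(((-108 + (-88 - 180)) + 141) - 967)*(-1/4195342) = -890/4613279*(-1/583040) - 109*(((-108 - 268) + 141) - 967)*(-1/4195342) = 89/268972618816 - 109*((-376 + 141) - 967)*(-1/4195342) = 89/268972618816 - 109*(-235 - 967)*(-1/4195342) = 89/268972618816 - 109*(-1202)*(-1/4195342) = 89/268972618816 + 131018*(-1/4195342) = 89/268972618816 - 65509/2097671 = -17620127099324625/564216062284377536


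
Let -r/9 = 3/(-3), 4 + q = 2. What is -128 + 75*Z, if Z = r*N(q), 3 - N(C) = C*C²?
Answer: 7297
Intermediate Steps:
q = -2 (q = -4 + 2 = -2)
r = 9 (r = -27/(-3) = -27*(-1)/3 = -9*(-1) = 9)
N(C) = 3 - C³ (N(C) = 3 - C*C² = 3 - C³)
Z = 99 (Z = 9*(3 - 1*(-2)³) = 9*(3 - 1*(-8)) = 9*(3 + 8) = 9*11 = 99)
-128 + 75*Z = -128 + 75*99 = -128 + 7425 = 7297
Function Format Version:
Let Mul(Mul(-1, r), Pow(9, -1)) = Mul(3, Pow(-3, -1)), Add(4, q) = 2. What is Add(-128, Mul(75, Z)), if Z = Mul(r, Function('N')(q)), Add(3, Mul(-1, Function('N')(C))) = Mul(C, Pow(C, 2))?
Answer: 7297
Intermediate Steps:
q = -2 (q = Add(-4, 2) = -2)
r = 9 (r = Mul(-9, Mul(3, Pow(-3, -1))) = Mul(-9, Mul(3, Rational(-1, 3))) = Mul(-9, -1) = 9)
Function('N')(C) = Add(3, Mul(-1, Pow(C, 3))) (Function('N')(C) = Add(3, Mul(-1, Mul(C, Pow(C, 2)))) = Add(3, Mul(-1, Pow(C, 3))))
Z = 99 (Z = Mul(9, Add(3, Mul(-1, Pow(-2, 3)))) = Mul(9, Add(3, Mul(-1, -8))) = Mul(9, Add(3, 8)) = Mul(9, 11) = 99)
Add(-128, Mul(75, Z)) = Add(-128, Mul(75, 99)) = Add(-128, 7425) = 7297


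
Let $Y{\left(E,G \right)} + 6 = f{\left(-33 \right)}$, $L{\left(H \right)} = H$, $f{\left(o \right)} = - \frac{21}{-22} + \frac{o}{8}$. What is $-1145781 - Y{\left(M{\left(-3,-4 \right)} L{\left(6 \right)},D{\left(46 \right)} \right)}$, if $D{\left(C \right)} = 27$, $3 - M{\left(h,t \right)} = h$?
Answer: $- \frac{100827921}{88} \approx -1.1458 \cdot 10^{6}$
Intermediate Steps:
$M{\left(h,t \right)} = 3 - h$
$f{\left(o \right)} = \frac{21}{22} + \frac{o}{8}$ ($f{\left(o \right)} = \left(-21\right) \left(- \frac{1}{22}\right) + o \frac{1}{8} = \frac{21}{22} + \frac{o}{8}$)
$Y{\left(E,G \right)} = - \frac{807}{88}$ ($Y{\left(E,G \right)} = -6 + \left(\frac{21}{22} + \frac{1}{8} \left(-33\right)\right) = -6 + \left(\frac{21}{22} - \frac{33}{8}\right) = -6 - \frac{279}{88} = - \frac{807}{88}$)
$-1145781 - Y{\left(M{\left(-3,-4 \right)} L{\left(6 \right)},D{\left(46 \right)} \right)} = -1145781 - - \frac{807}{88} = -1145781 + \frac{807}{88} = - \frac{100827921}{88}$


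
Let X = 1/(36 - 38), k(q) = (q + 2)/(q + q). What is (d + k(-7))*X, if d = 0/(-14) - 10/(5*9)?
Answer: -17/252 ≈ -0.067460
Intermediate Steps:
d = -2/9 (d = 0*(-1/14) - 10/45 = 0 - 10*1/45 = 0 - 2/9 = -2/9 ≈ -0.22222)
k(q) = (2 + q)/(2*q) (k(q) = (2 + q)/((2*q)) = (2 + q)*(1/(2*q)) = (2 + q)/(2*q))
X = -½ (X = 1/(-2) = -½ ≈ -0.50000)
(d + k(-7))*X = (-2/9 + (½)*(2 - 7)/(-7))*(-½) = (-2/9 + (½)*(-⅐)*(-5))*(-½) = (-2/9 + 5/14)*(-½) = (17/126)*(-½) = -17/252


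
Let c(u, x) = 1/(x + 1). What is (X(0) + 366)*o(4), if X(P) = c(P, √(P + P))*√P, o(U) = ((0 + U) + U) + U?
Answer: 4392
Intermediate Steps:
c(u, x) = 1/(1 + x)
o(U) = 3*U (o(U) = (U + U) + U = 2*U + U = 3*U)
X(P) = √P/(1 + √2*√P) (X(P) = √P/(1 + √(P + P)) = √P/(1 + √(2*P)) = √P/(1 + √2*√P))
(X(0) + 366)*o(4) = (√0/(1 + √2*√0) + 366)*(3*4) = (0/(1 + √2*0) + 366)*12 = (0/(1 + 0) + 366)*12 = (0/1 + 366)*12 = (0*1 + 366)*12 = (0 + 366)*12 = 366*12 = 4392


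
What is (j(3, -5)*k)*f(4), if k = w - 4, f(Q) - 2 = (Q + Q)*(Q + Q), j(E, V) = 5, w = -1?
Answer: -1650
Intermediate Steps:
f(Q) = 2 + 4*Q**2 (f(Q) = 2 + (Q + Q)*(Q + Q) = 2 + (2*Q)*(2*Q) = 2 + 4*Q**2)
k = -5 (k = -1 - 4 = -5)
(j(3, -5)*k)*f(4) = (5*(-5))*(2 + 4*4**2) = -25*(2 + 4*16) = -25*(2 + 64) = -25*66 = -1650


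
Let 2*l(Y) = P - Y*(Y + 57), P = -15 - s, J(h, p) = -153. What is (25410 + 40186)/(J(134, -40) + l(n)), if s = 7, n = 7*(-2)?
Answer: 65596/137 ≈ 478.80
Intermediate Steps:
n = -14
P = -22 (P = -15 - 1*7 = -15 - 7 = -22)
l(Y) = -11 - Y*(57 + Y)/2 (l(Y) = (-22 - Y*(Y + 57))/2 = (-22 - Y*(57 + Y))/2 = -11 - Y*(57 + Y)/2)
(25410 + 40186)/(J(134, -40) + l(n)) = (25410 + 40186)/(-153 + (-11 - 57/2*(-14) - 1/2*(-14)**2)) = 65596/(-153 + (-11 + 399 - 1/2*196)) = 65596/(-153 + (-11 + 399 - 98)) = 65596/(-153 + 290) = 65596/137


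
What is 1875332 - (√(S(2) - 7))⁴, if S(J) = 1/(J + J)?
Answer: 30004583/16 ≈ 1.8753e+6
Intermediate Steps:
S(J) = 1/(2*J)
1875332 - (√(S(2) - 7))⁴ = 1875332 - (√((½)/2 - 7))⁴ = 1875332 - (√((½)*(½) - 7))⁴ = 1875332 - (√(¼ - 7))⁴ = 1875332 - (√(-27/4))⁴ = 1875332 - (3*I*√3/2)⁴ = 1875332 - 1*729/16 = 1875332 - 729/16 = 30004583/16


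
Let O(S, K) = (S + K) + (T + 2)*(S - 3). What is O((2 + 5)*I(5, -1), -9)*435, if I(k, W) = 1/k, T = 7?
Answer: -9570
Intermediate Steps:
O(S, K) = -27 + K + 10*S (O(S, K) = (S + K) + (7 + 2)*(S - 3) = (K + S) + 9*(-3 + S) = (K + S) + (-27 + 9*S) = -27 + K + 10*S)
O((2 + 5)*I(5, -1), -9)*435 = (-27 - 9 + 10*((2 + 5)/5))*435 = (-27 - 9 + 10*(7*(1/5)))*435 = (-27 - 9 + 10*(7/5))*435 = (-27 - 9 + 14)*435 = -22*435 = -9570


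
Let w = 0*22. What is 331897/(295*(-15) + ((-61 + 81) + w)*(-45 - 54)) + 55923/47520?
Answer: -68504705/1352736 ≈ -50.642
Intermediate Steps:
w = 0
331897/(295*(-15) + ((-61 + 81) + w)*(-45 - 54)) + 55923/47520 = 331897/(295*(-15) + ((-61 + 81) + 0)*(-45 - 54)) + 55923/47520 = 331897/(-4425 + (20 + 0)*(-99)) + 55923*(1/47520) = 331897/(-4425 + 20*(-99)) + 18641/15840 = 331897/(-4425 - 1980) + 18641/15840 = 331897/(-6405) + 18641/15840 = 331897*(-1/6405) + 18641/15840 = -331897/6405 + 18641/15840 = -68504705/1352736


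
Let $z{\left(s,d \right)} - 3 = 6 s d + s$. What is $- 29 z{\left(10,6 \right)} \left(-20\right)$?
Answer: $216340$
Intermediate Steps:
$z{\left(s,d \right)} = 3 + s + 6 d s$ ($z{\left(s,d \right)} = 3 + \left(6 s d + s\right) = 3 + \left(6 d s + s\right) = 3 + \left(s + 6 d s\right) = 3 + s + 6 d s$)
$- 29 z{\left(10,6 \right)} \left(-20\right) = - 29 \left(3 + 10 + 6 \cdot 6 \cdot 10\right) \left(-20\right) = - 29 \left(3 + 10 + 360\right) \left(-20\right) = \left(-29\right) 373 \left(-20\right) = \left(-10817\right) \left(-20\right) = 216340$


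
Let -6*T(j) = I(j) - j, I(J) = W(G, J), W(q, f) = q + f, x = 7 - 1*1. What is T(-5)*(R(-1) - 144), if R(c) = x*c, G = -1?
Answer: -25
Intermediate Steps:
x = 6 (x = 7 - 1 = 6)
W(q, f) = f + q
R(c) = 6*c
I(J) = -1 + J (I(J) = J - 1 = -1 + J)
T(j) = 1/6 (T(j) = -((-1 + j) - j)/6 = -1/6*(-1) = 1/6)
T(-5)*(R(-1) - 144) = (6*(-1) - 144)/6 = (-6 - 144)/6 = (1/6)*(-150) = -25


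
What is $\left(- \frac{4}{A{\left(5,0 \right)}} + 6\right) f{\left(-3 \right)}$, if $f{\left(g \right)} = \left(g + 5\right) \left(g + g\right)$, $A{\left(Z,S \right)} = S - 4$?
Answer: $-84$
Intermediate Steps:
$A{\left(Z,S \right)} = -4 + S$
$f{\left(g \right)} = 2 g \left(5 + g\right)$ ($f{\left(g \right)} = \left(5 + g\right) 2 g = 2 g \left(5 + g\right)$)
$\left(- \frac{4}{A{\left(5,0 \right)}} + 6\right) f{\left(-3 \right)} = \left(- \frac{4}{-4 + 0} + 6\right) 2 \left(-3\right) \left(5 - 3\right) = \left(- \frac{4}{-4} + 6\right) 2 \left(-3\right) 2 = \left(\left(-4\right) \left(- \frac{1}{4}\right) + 6\right) \left(-12\right) = \left(1 + 6\right) \left(-12\right) = 7 \left(-12\right) = -84$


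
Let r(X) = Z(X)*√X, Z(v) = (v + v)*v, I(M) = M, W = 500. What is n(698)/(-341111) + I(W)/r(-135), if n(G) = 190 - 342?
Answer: 152/341111 - 2*I*√15/6561 ≈ 0.0004456 - 0.0011806*I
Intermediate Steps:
Z(v) = 2*v² (Z(v) = (2*v)*v = 2*v²)
r(X) = 2*X^(5/2) (r(X) = (2*X²)*√X = 2*X^(5/2))
n(G) = -152
n(698)/(-341111) + I(W)/r(-135) = -152/(-341111) + 500/((2*(-135)^(5/2))) = -152*(-1/341111) + 500/((2*(54675*I*√15))) = 152/341111 + 500/((109350*I*√15)) = 152/341111 + 500*(-I*√15/1640250) = 152/341111 - 2*I*√15/6561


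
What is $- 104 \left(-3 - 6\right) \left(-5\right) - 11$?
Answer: $-4691$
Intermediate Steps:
$- 104 \left(-3 - 6\right) \left(-5\right) - 11 = - 104 \left(\left(-9\right) \left(-5\right)\right) - 11 = \left(-104\right) 45 - 11 = -4680 - 11 = -4691$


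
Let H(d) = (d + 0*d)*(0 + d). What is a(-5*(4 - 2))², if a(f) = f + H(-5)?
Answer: 225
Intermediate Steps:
H(d) = d² (H(d) = (d + 0)*d = d*d = d²)
a(f) = 25 + f (a(f) = f + (-5)² = f + 25 = 25 + f)
a(-5*(4 - 2))² = (25 - 5*(4 - 2))² = (25 - 5*2)² = (25 - 10)² = 15² = 225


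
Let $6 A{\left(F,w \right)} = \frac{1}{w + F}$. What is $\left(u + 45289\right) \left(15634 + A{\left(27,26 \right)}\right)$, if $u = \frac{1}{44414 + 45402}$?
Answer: $\frac{6740971660989575}{9520496} \approx 7.0805 \cdot 10^{8}$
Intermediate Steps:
$A{\left(F,w \right)} = \frac{1}{6 \left(F + w\right)}$ ($A{\left(F,w \right)} = \frac{1}{6 \left(w + F\right)} = \frac{1}{6 \left(F + w\right)}$)
$u = \frac{1}{89816} \approx 1.1134 \cdot 10^{-5}$
$\left(u + 45289\right) \left(15634 + A{\left(27,26 \right)}\right) = \left(\frac{1}{89816} + 45289\right) \left(15634 + \frac{1}{6 \left(27 + 26\right)}\right) = \frac{4067676825 \left(15634 + \frac{1}{6 \cdot 53}\right)}{89816} = \frac{4067676825 \left(15634 + \frac{1}{6} \cdot \frac{1}{53}\right)}{89816} = \frac{4067676825 \left(15634 + \frac{1}{318}\right)}{89816} = \frac{4067676825}{89816} \cdot \frac{4971613}{318} = \frac{6740971660989575}{9520496}$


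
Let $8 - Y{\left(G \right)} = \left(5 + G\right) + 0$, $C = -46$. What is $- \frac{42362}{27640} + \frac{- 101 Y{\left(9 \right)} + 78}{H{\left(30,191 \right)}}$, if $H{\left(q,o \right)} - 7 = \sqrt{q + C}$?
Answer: $\frac{12958679}{179660} - \frac{2736 i}{65} \approx 72.129 - 42.092 i$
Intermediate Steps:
$Y{\left(G \right)} = 3 - G$ ($Y{\left(G \right)} = 8 - \left(\left(5 + G\right) + 0\right) = 8 - \left(5 + G\right) = 3 - G$)
$H{\left(q,o \right)} = 7 + \sqrt{-46 + q}$ ($H{\left(q,o \right)} = 7 + \sqrt{q - 46} = 7 + \sqrt{-46 + q}$)
$- \frac{42362}{27640} + \frac{- 101 Y{\left(9 \right)} + 78}{H{\left(30,191 \right)}} = - \frac{42362}{27640} + \frac{- 101 \left(3 - 9\right) + 78}{7 + \sqrt{-46 + 30}} = \left(-42362\right) \frac{1}{27640} + \frac{- 101 \left(3 - 9\right) + 78}{7 + \sqrt{-16}} = - \frac{21181}{13820} + \frac{\left(-101\right) \left(-6\right) + 78}{7 + 4 i} = - \frac{21181}{13820} + \left(606 + 78\right) \frac{7 - 4 i}{65} = - \frac{21181}{13820} + 684 \frac{7 - 4 i}{65} = - \frac{21181}{13820} + \frac{684 \left(7 - 4 i\right)}{65}$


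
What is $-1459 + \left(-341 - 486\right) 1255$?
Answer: $-1039344$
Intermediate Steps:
$-1459 + \left(-341 - 486\right) 1255 = -1459 - 1037885 = -1039344$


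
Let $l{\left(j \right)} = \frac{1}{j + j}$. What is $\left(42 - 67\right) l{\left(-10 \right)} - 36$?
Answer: $- \frac{139}{4} \approx -34.75$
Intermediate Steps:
$l{\left(j \right)} = \frac{1}{2 j}$
$\left(42 - 67\right) l{\left(-10 \right)} - 36 = \left(42 - 67\right) \frac{1}{2 \left(-10\right)} - 36 = - 25 \cdot \frac{1}{2} \left(- \frac{1}{10}\right) - 36 = \left(-25\right) \left(- \frac{1}{20}\right) - 36 = \frac{5}{4} - 36 = - \frac{139}{4}$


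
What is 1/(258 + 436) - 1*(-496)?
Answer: 344225/694 ≈ 496.00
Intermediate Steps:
1/(258 + 436) - 1*(-496) = 1/694 + 496 = 344225/694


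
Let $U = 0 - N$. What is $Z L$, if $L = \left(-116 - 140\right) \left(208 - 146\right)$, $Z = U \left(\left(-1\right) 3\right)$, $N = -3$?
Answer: $142848$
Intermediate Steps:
$U = 3$ ($U = 0 - -3 = 0 + 3 = 3$)
$Z = -9$ ($Z = 3 \left(\left(-1\right) 3\right) = 3 \left(-3\right) = -9$)
$L = -15872$ ($L = \left(-256\right) 62 = -15872$)
$Z L = \left(-9\right) \left(-15872\right) = 142848$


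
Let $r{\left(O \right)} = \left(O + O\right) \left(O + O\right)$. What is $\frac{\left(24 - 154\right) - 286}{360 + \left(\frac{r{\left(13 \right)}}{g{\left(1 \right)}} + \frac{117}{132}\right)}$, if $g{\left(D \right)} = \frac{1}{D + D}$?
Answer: $- \frac{18304}{75367} \approx -0.24286$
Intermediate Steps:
$r{\left(O \right)} = 4 O^{2}$ ($r{\left(O \right)} = 2 O 2 O = 4 O^{2}$)
$g{\left(D \right)} = \frac{1}{2 D}$
$\frac{\left(24 - 154\right) - 286}{360 + \left(\frac{r{\left(13 \right)}}{g{\left(1 \right)}} + \frac{117}{132}\right)} = \frac{\left(24 - 154\right) - 286}{360 + \left(\frac{4 \cdot 13^{2}}{\frac{1}{2} \cdot 1^{-1}} + \frac{117}{132}\right)} = \frac{-130 - 286}{360 + \left(\frac{4 \cdot 169}{\frac{1}{2} \cdot 1} + 117 \cdot \frac{1}{132}\right)} = - \frac{416}{360 + \left(676 \frac{1}{\frac{1}{2}} + \frac{39}{44}\right)} = - \frac{416}{360 + \left(676 \cdot 2 + \frac{39}{44}\right)} = - \frac{416}{360 + \left(1352 + \frac{39}{44}\right)} = - \frac{416}{360 + \frac{59527}{44}} = - \frac{416}{\frac{75367}{44}} = \left(-416\right) \frac{44}{75367} = - \frac{18304}{75367}$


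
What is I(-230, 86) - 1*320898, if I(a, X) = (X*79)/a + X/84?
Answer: -1550075069/4830 ≈ -3.2093e+5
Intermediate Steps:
I(a, X) = X/84 + 79*X/a (I(a, X) = (79*X)/a + X*(1/84) = 79*X/a + X/84 = X/84 + 79*X/a)
I(-230, 86) - 1*320898 = (1/84)*86*(6636 - 230)/(-230) - 1*320898 = (1/84)*86*(-1/230)*6406 - 320898 = -137729/4830 - 320898 = -1550075069/4830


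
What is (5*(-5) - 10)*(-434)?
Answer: 15190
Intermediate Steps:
(5*(-5) - 10)*(-434) = (-25 - 10)*(-434) = -35*(-434) = 15190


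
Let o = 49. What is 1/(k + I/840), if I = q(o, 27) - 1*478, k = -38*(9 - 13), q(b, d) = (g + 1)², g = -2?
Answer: 280/42401 ≈ 0.0066036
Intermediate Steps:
q(b, d) = 1 (q(b, d) = (-2 + 1)² = (-1)² = 1)
k = 152 (k = -38*(-4) = 152)
I = -477 (I = 1 - 1*478 = 1 - 478 = -477)
1/(k + I/840) = 1/(152 - 477/840) = 1/(152 - 477*1/840) = 1/(152 - 159/280) = 1/(42401/280) = 280/42401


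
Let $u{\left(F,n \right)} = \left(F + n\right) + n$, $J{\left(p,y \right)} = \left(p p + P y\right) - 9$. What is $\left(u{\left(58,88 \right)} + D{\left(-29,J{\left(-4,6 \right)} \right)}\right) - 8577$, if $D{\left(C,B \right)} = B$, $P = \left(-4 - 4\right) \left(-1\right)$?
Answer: $-8288$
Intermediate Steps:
$P = 8$ ($P = \left(-8\right) \left(-1\right) = 8$)
$J{\left(p,y \right)} = -9 + p^{2} + 8 y$ ($J{\left(p,y \right)} = \left(p p + 8 y\right) - 9 = \left(p^{2} + 8 y\right) - 9 = -9 + p^{2} + 8 y$)
$u{\left(F,n \right)} = F + 2 n$
$\left(u{\left(58,88 \right)} + D{\left(-29,J{\left(-4,6 \right)} \right)}\right) - 8577 = \left(\left(58 + 2 \cdot 88\right) + \left(-9 + \left(-4\right)^{2} + 8 \cdot 6\right)\right) - 8577 = \left(\left(58 + 176\right) + \left(-9 + 16 + 48\right)\right) - 8577 = \left(234 + 55\right) - 8577 = 289 - 8577 = -8288$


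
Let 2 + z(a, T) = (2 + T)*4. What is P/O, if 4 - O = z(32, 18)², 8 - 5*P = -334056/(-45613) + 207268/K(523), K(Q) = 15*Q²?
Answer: -29278305899/1422318523578000 ≈ -2.0585e-5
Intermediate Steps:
z(a, T) = 6 + 4*T (z(a, T) = -2 + (2 + T)*4 = -2 + (8 + 4*T) = 6 + 4*T)
P = 117113223596/935735870775 (P = 8/5 - (-334056/(-45613) + 207268/((15*523²)))/5 = 8/5 - (-334056*(-1/45613) + 207268/((15*273529)))/5 = 8/5 - (334056/45613 + 207268/4102935)/5 = 8/5 - ⅕*1380064169644/187147174155 = 8/5 - 1380064169644/935735870775 = 117113223596/935735870775 ≈ 0.12516)
O = -6080 (O = 4 - (6 + 4*18)² = 4 - (6 + 72)² = 4 - 1*78² = 4 - 1*6084 = 4 - 6084 = -6080)
P/O = (117113223596/935735870775)/(-6080) = (117113223596/935735870775)*(-1/6080) = -29278305899/1422318523578000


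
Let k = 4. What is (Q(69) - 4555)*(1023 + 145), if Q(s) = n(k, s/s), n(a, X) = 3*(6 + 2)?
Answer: -5292208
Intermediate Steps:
n(a, X) = 24 (n(a, X) = 3*8 = 24)
Q(s) = 24
(Q(69) - 4555)*(1023 + 145) = (24 - 4555)*(1023 + 145) = -4531*1168 = -5292208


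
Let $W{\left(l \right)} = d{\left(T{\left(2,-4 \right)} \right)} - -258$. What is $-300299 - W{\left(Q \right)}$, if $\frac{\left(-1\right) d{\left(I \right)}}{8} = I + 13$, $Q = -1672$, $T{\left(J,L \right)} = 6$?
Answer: $-300405$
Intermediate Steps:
$d{\left(I \right)} = -104 - 8 I$ ($d{\left(I \right)} = - 8 \left(I + 13\right) = - 8 \left(13 + I\right) = -104 - 8 I$)
$W{\left(l \right)} = 106$ ($W{\left(l \right)} = \left(-104 - 48\right) - -258 = \left(-104 - 48\right) + 258 = -152 + 258 = 106$)
$-300299 - W{\left(Q \right)} = -300299 - 106 = -300405$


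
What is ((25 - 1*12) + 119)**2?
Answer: 17424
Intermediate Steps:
((25 - 1*12) + 119)**2 = ((25 - 12) + 119)**2 = (13 + 119)**2 = 132**2 = 17424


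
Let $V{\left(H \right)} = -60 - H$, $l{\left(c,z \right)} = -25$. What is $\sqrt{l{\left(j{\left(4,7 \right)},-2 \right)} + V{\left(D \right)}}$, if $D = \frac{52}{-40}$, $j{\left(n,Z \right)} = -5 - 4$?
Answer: $\frac{3 i \sqrt{930}}{10} \approx 9.1488 i$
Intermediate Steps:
$j{\left(n,Z \right)} = -9$
$D = - \frac{13}{10}$ ($D = 52 \left(- \frac{1}{40}\right) = - \frac{13}{10} \approx -1.3$)
$\sqrt{l{\left(j{\left(4,7 \right)},-2 \right)} + V{\left(D \right)}} = \sqrt{-25 - \frac{587}{10}} = \sqrt{- \frac{837}{10}} = \frac{3 i \sqrt{930}}{10}$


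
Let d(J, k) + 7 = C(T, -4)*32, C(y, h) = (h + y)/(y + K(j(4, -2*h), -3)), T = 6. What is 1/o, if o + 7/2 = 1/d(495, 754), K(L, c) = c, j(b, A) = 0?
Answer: -86/295 ≈ -0.29153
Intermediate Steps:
C(y, h) = (h + y)/(-3 + y) (C(y, h) = (h + y)/(y - 3) = (h + y)/(-3 + y))
d(J, k) = 43/3 (d(J, k) = -7 + ((-4 + 6)/(-3 + 6))*32 = -7 + (2/3)*32 = -7 + ((⅓)*2)*32 = -7 + (⅔)*32 = -7 + 64/3 = 43/3)
o = -295/86 (o = -7/2 + 1/(43/3) = -7/2 + 3/43 = -295/86 ≈ -3.4302)
1/o = 1/(-295/86) = -86/295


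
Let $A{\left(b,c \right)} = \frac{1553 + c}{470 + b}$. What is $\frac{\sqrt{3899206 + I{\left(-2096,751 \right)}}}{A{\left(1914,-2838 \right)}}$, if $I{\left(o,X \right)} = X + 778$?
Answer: $- \frac{7152 \sqrt{433415}}{1285} \approx -3664.2$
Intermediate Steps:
$I{\left(o,X \right)} = 778 + X$
$A{\left(b,c \right)} = \frac{1553 + c}{470 + b}$
$\frac{\sqrt{3899206 + I{\left(-2096,751 \right)}}}{A{\left(1914,-2838 \right)}} = \frac{\sqrt{3899206 + \left(778 + 751\right)}}{\frac{1}{470 + 1914} \left(1553 - 2838\right)} = \frac{\sqrt{3899206 + 1529}}{\frac{1}{2384} \left(-1285\right)} = \frac{\sqrt{3900735}}{\frac{1}{2384} \left(-1285\right)} = \frac{3 \sqrt{433415}}{- \frac{1285}{2384}} = 3 \sqrt{433415} \left(- \frac{2384}{1285}\right) = - \frac{7152 \sqrt{433415}}{1285}$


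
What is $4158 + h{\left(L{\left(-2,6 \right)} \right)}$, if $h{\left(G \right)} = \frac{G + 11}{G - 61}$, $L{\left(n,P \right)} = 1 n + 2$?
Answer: $\frac{253627}{61} \approx 4157.8$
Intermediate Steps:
$L{\left(n,P \right)} = 2 + n$ ($L{\left(n,P \right)} = n + 2 = 2 + n$)
$h{\left(G \right)} = \frac{11 + G}{-61 + G}$
$4158 + h{\left(L{\left(-2,6 \right)} \right)} = 4158 + \frac{11 + \left(2 - 2\right)}{-61 + \left(2 - 2\right)} = 4158 + \frac{11 + 0}{-61 + 0} = 4158 + \frac{1}{-61} \cdot 11 = 4158 - \frac{11}{61} = \frac{253627}{61}$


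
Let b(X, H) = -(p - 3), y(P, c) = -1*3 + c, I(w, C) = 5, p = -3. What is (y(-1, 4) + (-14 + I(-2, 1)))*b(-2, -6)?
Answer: -48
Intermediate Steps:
y(P, c) = -3 + c
b(X, H) = 6 (b(X, H) = -(-3 - 3) = -1*(-6) = 6)
(y(-1, 4) + (-14 + I(-2, 1)))*b(-2, -6) = ((-3 + 4) + (-14 + 5))*6 = (1 - 9)*6 = -8*6 = -48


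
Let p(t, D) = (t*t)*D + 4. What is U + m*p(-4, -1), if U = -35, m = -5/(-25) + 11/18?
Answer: -671/15 ≈ -44.733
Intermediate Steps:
p(t, D) = 4 + D*t² (p(t, D) = t²*D + 4 = D*t² + 4 = 4 + D*t²)
m = 73/90 (m = -5*(-1/25) + 11*(1/18) = ⅕ + 11/18 = 73/90 ≈ 0.81111)
U + m*p(-4, -1) = -35 + 73*(4 - 1*(-4)²)/90 = -35 + 73*(4 - 1*16)/90 = -35 + 73*(4 - 16)/90 = -35 + (73/90)*(-12) = -35 - 146/15 = -671/15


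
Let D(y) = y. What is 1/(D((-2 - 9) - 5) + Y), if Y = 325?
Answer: 1/309 ≈ 0.0032362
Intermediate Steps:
1/(D((-2 - 9) - 5) + Y) = 1/(((-2 - 9) - 5) + 325) = 1/((-11 - 5) + 325) = 1/(-16 + 325) = 1/309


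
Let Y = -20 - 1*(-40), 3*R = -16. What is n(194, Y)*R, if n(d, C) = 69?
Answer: -368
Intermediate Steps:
R = -16/3 (R = (1/3)*(-16) = -16/3 ≈ -5.3333)
Y = 20 (Y = -20 + 40 = 20)
n(194, Y)*R = 69*(-16/3) = -368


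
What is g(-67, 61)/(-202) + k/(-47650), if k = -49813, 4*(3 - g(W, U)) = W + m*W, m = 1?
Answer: 8323001/9625300 ≈ 0.86470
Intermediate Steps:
g(W, U) = 3 - W/2 (g(W, U) = 3 - (W + 1*W)/4 = 3 - (W + W)/4 = 3 - W/2)
g(-67, 61)/(-202) + k/(-47650) = (3 - 1/2*(-67))/(-202) - 49813/(-47650) = (3 + 67/2)*(-1/202) - 49813*(-1/47650) = (73/2)*(-1/202) + 49813/47650 = -73/404 + 49813/47650 = 8323001/9625300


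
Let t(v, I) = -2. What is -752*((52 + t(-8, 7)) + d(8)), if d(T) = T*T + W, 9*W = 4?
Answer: -774560/9 ≈ -86062.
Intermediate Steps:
W = 4/9 (W = (⅑)*4 = 4/9 ≈ 0.44444)
d(T) = 4/9 + T² (d(T) = T*T + 4/9 = T² + 4/9 = 4/9 + T²)
-752*((52 + t(-8, 7)) + d(8)) = -752*((52 - 2) + (4/9 + 8²)) = -752*(50 + (4/9 + 64)) = -752*(50 + 580/9) = -752*1030/9 = -774560/9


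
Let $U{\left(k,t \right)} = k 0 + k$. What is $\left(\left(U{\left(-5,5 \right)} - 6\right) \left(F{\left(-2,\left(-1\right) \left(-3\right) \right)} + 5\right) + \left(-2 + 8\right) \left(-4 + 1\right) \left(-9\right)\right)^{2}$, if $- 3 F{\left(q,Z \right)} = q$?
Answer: $\frac{89401}{9} \approx 9933.4$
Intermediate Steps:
$F{\left(q,Z \right)} = - \frac{q}{3}$
$U{\left(k,t \right)} = k$ ($U{\left(k,t \right)} = 0 + k = k$)
$\left(\left(U{\left(-5,5 \right)} - 6\right) \left(F{\left(-2,\left(-1\right) \left(-3\right) \right)} + 5\right) + \left(-2 + 8\right) \left(-4 + 1\right) \left(-9\right)\right)^{2} = \left(\left(-5 - 6\right) \left(\left(- \frac{1}{3}\right) \left(-2\right) + 5\right) + \left(-2 + 8\right) \left(-4 + 1\right) \left(-9\right)\right)^{2} = \left(- 11 \left(\frac{2}{3} + 5\right) + 6 \left(-3\right) \left(-9\right)\right)^{2} = \left(\left(-11\right) \frac{17}{3} - -162\right)^{2} = \left(- \frac{187}{3} + 162\right)^{2} = \left(\frac{299}{3}\right)^{2} = \frac{89401}{9}$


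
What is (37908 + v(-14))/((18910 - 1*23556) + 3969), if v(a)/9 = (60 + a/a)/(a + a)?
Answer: -1060875/18956 ≈ -55.965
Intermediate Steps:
v(a) = 549/(2*a) (v(a) = 9*((60 + a/a)/(a + a)) = 9*((60 + 1)/((2*a))) = 9*(61*(1/(2*a))) = 9*(61/(2*a)) = 549/(2*a))
(37908 + v(-14))/((18910 - 1*23556) + 3969) = (37908 + (549/2)/(-14))/((18910 - 1*23556) + 3969) = (37908 + (549/2)*(-1/14))/((18910 - 23556) + 3969) = (37908 - 549/28)/(-4646 + 3969) = (1060875/28)/(-677) = (1060875/28)*(-1/677) = -1060875/18956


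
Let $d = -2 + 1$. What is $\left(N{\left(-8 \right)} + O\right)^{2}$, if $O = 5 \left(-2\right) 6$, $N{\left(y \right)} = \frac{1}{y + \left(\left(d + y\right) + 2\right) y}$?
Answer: $\frac{8288641}{2304} \approx 3597.5$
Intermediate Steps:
$d = -1$
$N{\left(y \right)} = \frac{1}{y + y \left(1 + y\right)}$ ($N{\left(y \right)} = \frac{1}{y + \left(\left(-1 + y\right) + 2\right) y} = \frac{1}{y + \left(1 + y\right) y} = \frac{1}{y + y \left(1 + y\right)}$)
$O = -60$ ($O = \left(-10\right) 6 = -60$)
$\left(N{\left(-8 \right)} + O\right)^{2} = \left(\frac{1}{\left(-8\right) \left(2 - 8\right)} - 60\right)^{2} = \left(- \frac{1}{8 \left(-6\right)} - 60\right)^{2} = \left(\left(- \frac{1}{8}\right) \left(- \frac{1}{6}\right) - 60\right)^{2} = \left(\frac{1}{48} - 60\right)^{2} = \left(- \frac{2879}{48}\right)^{2} = \frac{8288641}{2304}$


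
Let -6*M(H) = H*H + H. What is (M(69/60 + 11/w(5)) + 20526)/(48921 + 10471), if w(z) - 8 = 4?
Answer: 13854337/40089600 ≈ 0.34558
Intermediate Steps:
w(z) = 12 (w(z) = 8 + 4 = 12)
M(H) = -H/6 - H²/6 (M(H) = -(H*H + H)/6 = -(H² + H)/6 = -(H + H²)/6 = -H/6 - H²/6)
(M(69/60 + 11/w(5)) + 20526)/(48921 + 10471) = (-(69/60 + 11/12)*(1 + (69/60 + 11/12))/6 + 20526)/(48921 + 10471) = (-(69*(1/60) + 11*(1/12))*(1 + (69*(1/60) + 11*(1/12)))/6 + 20526)/59392 = (-(23/20 + 11/12)*(1 + (23/20 + 11/12))/6 + 20526)*(1/59392) = (-⅙*31/15*(1 + 31/15) + 20526)*(1/59392) = (-⅙*31/15*46/15 + 20526)*(1/59392) = (-713/675 + 20526)*(1/59392) = (13854337/675)*(1/59392) = 13854337/40089600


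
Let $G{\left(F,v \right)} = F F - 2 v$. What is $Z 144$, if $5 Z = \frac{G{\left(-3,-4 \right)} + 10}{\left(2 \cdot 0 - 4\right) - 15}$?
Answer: $- \frac{3888}{95} \approx -40.926$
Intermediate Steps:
$G{\left(F,v \right)} = F^{2} - 2 v$
$Z = - \frac{27}{95}$ ($Z = \frac{\left(\left(\left(-3\right)^{2} - -8\right) + 10\right) \frac{1}{\left(2 \cdot 0 - 4\right) - 15}}{5} = \frac{\left(\left(9 + 8\right) + 10\right) \frac{1}{\left(0 - 4\right) - 15}}{5} = \frac{\left(17 + 10\right) \frac{1}{-4 - 15}}{5} = \frac{27 \frac{1}{-19}}{5} = \frac{27 \left(- \frac{1}{19}\right)}{5} = \frac{1}{5} \left(- \frac{27}{19}\right) = - \frac{27}{95} \approx -0.28421$)
$Z 144 = \left(- \frac{27}{95}\right) 144 = - \frac{3888}{95}$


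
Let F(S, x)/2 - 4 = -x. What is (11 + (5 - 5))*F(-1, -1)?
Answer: 110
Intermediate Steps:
F(S, x) = 8 - 2*x (F(S, x) = 8 + 2*(-x) = 8 - 2*x)
(11 + (5 - 5))*F(-1, -1) = (11 + (5 - 5))*(8 - 2*(-1)) = (11 + 0)*(8 + 2) = 11*10 = 110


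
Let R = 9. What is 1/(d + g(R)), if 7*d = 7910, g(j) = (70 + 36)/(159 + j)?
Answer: 84/94973 ≈ 0.00088446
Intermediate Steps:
g(j) = 106/(159 + j)
d = 1130 (d = (1/7)*7910 = 1130)
1/(d + g(R)) = 1/(1130 + 106/(159 + 9)) = 1/(1130 + 106/168) = 1/(1130 + 106*(1/168)) = 1/(1130 + 53/84) = 1/(94973/84) = 84/94973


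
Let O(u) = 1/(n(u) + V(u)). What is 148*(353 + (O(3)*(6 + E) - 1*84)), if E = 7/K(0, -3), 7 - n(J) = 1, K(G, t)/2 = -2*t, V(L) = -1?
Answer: 600103/15 ≈ 40007.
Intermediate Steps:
K(G, t) = -4*t (K(G, t) = 2*(-2*t) = -4*t)
n(J) = 6 (n(J) = 7 - 1*1 = 7 - 1 = 6)
E = 7/12 (E = 7/((-4*(-3))) = 7/12 ≈ 0.58333)
O(u) = 1/5 (O(u) = 1/(6 - 1) = 1/5)
148*(353 + (O(3)*(6 + E) - 1*84)) = 148*(353 + ((6 + 7/12)/5 - 1*84)) = 148*(353 + ((1/5)*(79/12) - 84)) = 148*(353 + (79/60 - 84)) = 148*(353 - 4961/60) = 148*(16219/60) = 600103/15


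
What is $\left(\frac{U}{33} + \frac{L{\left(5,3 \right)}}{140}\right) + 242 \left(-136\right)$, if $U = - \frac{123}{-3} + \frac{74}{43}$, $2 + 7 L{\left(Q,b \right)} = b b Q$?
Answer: $- \frac{4160565833}{126420} \approx -32911.0$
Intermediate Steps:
$L{\left(Q,b \right)} = - \frac{2}{7} + \frac{Q b^{2}}{7}$ ($L{\left(Q,b \right)} = - \frac{2}{7} + \frac{b b Q}{7} = - \frac{2}{7} + \frac{b^{2} Q}{7} = - \frac{2}{7} + \frac{Q b^{2}}{7}$)
$U = \frac{1837}{43}$ ($U = \left(-123\right) \left(- \frac{1}{3}\right) + 74 \cdot \frac{1}{43} = 41 + \frac{74}{43} = \frac{1837}{43} \approx 42.721$)
$\left(\frac{U}{33} + \frac{L{\left(5,3 \right)}}{140}\right) + 242 \left(-136\right) = \left(\frac{1837}{43 \cdot 33} + \frac{- \frac{2}{7} + \frac{1}{7} \cdot 5 \cdot 3^{2}}{140}\right) + 242 \left(-136\right) = \left(\frac{1837}{43} \cdot \frac{1}{33} + \left(- \frac{2}{7} + \frac{1}{7} \cdot 5 \cdot 9\right) \frac{1}{140}\right) - 32912 = \left(\frac{167}{129} + \left(- \frac{2}{7} + \frac{45}{7}\right) \frac{1}{140}\right) - 32912 = \left(\frac{167}{129} + \frac{43}{7} \cdot \frac{1}{140}\right) - 32912 = \left(\frac{167}{129} + \frac{43}{980}\right) - 32912 = \frac{169207}{126420} - 32912 = - \frac{4160565833}{126420}$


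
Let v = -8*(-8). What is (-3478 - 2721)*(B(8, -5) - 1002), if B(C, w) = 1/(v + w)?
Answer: 366466283/59 ≈ 6.2113e+6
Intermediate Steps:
v = 64
B(C, w) = 1/(64 + w)
(-3478 - 2721)*(B(8, -5) - 1002) = (-3478 - 2721)*(1/(64 - 5) - 1002) = -6199*(1/59 - 1002) = -6199*(-59117/59) = 366466283/59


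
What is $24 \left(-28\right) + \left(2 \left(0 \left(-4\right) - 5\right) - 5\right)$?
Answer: $-687$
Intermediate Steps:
$24 \left(-28\right) + \left(2 \left(0 \left(-4\right) - 5\right) - 5\right) = -672 + \left(2 \left(0 - 5\right) - 5\right) = -672 + \left(2 \left(-5\right) - 5\right) = -672 - 15 = -687$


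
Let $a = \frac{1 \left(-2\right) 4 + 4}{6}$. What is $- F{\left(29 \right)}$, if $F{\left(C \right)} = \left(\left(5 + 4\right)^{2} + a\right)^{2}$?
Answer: $- \frac{58081}{9} \approx -6453.4$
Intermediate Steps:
$a = - \frac{2}{3}$ ($a = \left(\left(-2\right) 4 + 4\right) \frac{1}{6} = \left(-8 + 4\right) \frac{1}{6} = \left(-4\right) \frac{1}{6} = - \frac{2}{3} \approx -0.66667$)
$F{\left(C \right)} = \frac{58081}{9}$ ($F{\left(C \right)} = \left(\left(5 + 4\right)^{2} - \frac{2}{3}\right)^{2} = \left(9^{2} - \frac{2}{3}\right)^{2} = \left(81 - \frac{2}{3}\right)^{2} = \left(\frac{241}{3}\right)^{2} = \frac{58081}{9}$)
$- F{\left(29 \right)} = \left(-1\right) \frac{58081}{9} = - \frac{58081}{9}$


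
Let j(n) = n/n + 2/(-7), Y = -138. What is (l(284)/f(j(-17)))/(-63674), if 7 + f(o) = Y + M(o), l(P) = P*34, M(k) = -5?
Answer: 2414/2387775 ≈ 0.0010110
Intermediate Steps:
l(P) = 34*P
j(n) = 5/7 (j(n) = 1 + 2*(-⅐) = 1 - 2/7 = 5/7)
f(o) = -150 (f(o) = -7 + (-138 - 5) = -7 - 143 = -150)
(l(284)/f(j(-17)))/(-63674) = ((34*284)/(-150))/(-63674) = (9656*(-1/150))*(-1/63674) = -4828/75*(-1/63674) = 2414/2387775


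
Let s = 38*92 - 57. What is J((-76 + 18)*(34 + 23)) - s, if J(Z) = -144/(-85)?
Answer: -292171/85 ≈ -3437.3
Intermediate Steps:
s = 3439 (s = 3496 - 57 = 3439)
J(Z) = 144/85 (J(Z) = -144*(-1/85) = 144/85)
J((-76 + 18)*(34 + 23)) - s = 144/85 - 1*3439 = 144/85 - 3439 = -292171/85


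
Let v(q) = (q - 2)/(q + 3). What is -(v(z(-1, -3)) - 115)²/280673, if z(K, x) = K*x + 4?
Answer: -52441/1122692 ≈ -0.046710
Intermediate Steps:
z(K, x) = 4 + K*x
v(q) = (-2 + q)/(3 + q)
-(v(z(-1, -3)) - 115)²/280673 = -((-2 + (4 - 1*(-3)))/(3 + (4 - 1*(-3))) - 115)²/280673 = -((-2 + (4 + 3))/(3 + (4 + 3)) - 115)²/280673 = -((-2 + 7)/(3 + 7) - 115)²/280673 = -(5/10 - 115)²/280673 = -((⅒)*5 - 115)²/280673 = -(½ - 115)²/280673 = -(-229/2)²/280673 = -52441/(4*280673) = -1*52441/1122692 = -52441/1122692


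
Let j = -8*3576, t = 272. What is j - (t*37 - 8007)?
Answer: -30665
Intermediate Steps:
j = -28608
j - (t*37 - 8007) = -28608 - (272*37 - 8007) = -28608 - (10064 - 8007) = -28608 - 1*2057 = -28608 - 2057 = -30665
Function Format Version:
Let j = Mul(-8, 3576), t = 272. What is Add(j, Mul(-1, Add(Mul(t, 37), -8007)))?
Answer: -30665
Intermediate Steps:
j = -28608
Add(j, Mul(-1, Add(Mul(t, 37), -8007))) = Add(-28608, Mul(-1, Add(Mul(272, 37), -8007))) = Add(-28608, Mul(-1, Add(10064, -8007))) = Add(-28608, Mul(-1, 2057)) = Add(-28608, -2057) = -30665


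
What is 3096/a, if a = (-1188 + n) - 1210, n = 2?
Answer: -774/599 ≈ -1.2922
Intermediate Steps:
a = -2396 (a = (-1188 + 2) - 1210 = -1186 - 1210 = -2396)
3096/a = 3096/(-2396) = 3096*(-1/2396) = -774/599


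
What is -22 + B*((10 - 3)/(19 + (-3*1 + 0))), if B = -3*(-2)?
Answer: -155/8 ≈ -19.375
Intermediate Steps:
B = 6
-22 + B*((10 - 3)/(19 + (-3*1 + 0))) = -22 + 6*((10 - 3)/(19 + (-3*1 + 0))) = -22 + 6*(7/(19 + (-3 + 0))) = -22 + 6*(7/(19 - 3)) = -22 + 6*(7/16) = -22 + 21/8 = -155/8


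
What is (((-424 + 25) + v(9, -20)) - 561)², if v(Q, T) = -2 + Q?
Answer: 908209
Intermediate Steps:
(((-424 + 25) + v(9, -20)) - 561)² = (((-424 + 25) + (-2 + 9)) - 561)² = ((-399 + 7) - 561)² = (-392 - 561)² = (-953)² = 908209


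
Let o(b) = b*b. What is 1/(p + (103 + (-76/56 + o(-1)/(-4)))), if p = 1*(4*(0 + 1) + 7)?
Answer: 28/3147 ≈ 0.0088974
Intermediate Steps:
o(b) = b**2
p = 11 (p = 1*(4*1 + 7) = 1*(4 + 7) = 1*11 = 11)
1/(p + (103 + (-76/56 + o(-1)/(-4)))) = 1/(11 + (103 + (-76/56 + (-1)**2/(-4)))) = 1/(11 + (103 + (-76*1/56 + 1*(-1/4)))) = 1/(11 + (103 + (-19/14 - 1/4))) = 1/(11 + (103 - 45/28)) = 1/(11 + 2839/28) = 1/(3147/28) = 28/3147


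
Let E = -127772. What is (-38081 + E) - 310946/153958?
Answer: -12767353560/76979 ≈ -1.6586e+5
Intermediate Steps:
(-38081 + E) - 310946/153958 = (-38081 - 127772) - 310946/153958 = -165853 - 310946*1/153958 = -165853 - 155473/76979 = -12767353560/76979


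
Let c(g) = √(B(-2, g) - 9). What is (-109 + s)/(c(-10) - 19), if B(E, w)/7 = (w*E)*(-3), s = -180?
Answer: 5491/790 + 289*I*√429/790 ≈ 6.9506 + 7.577*I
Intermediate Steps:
B(E, w) = -21*E*w (B(E, w) = 7*((w*E)*(-3)) = 7*((E*w)*(-3)) = 7*(-3*E*w) = -21*E*w)
c(g) = √(-9 + 42*g) (c(g) = √(-21*(-2)*g - 9) = √(42*g - 9) = √(-9 + 42*g))
(-109 + s)/(c(-10) - 19) = (-109 - 180)/(√(-9 + 42*(-10)) - 19) = -289/(√(-9 - 420) - 19) = -289/(√(-429) - 19) = -289/(I*√429 - 19) = -289/(-19 + I*√429)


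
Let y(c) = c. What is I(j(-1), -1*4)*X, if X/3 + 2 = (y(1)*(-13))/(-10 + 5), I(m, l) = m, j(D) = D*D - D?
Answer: 18/5 ≈ 3.6000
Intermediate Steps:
j(D) = D² - D
X = 9/5 (X = -6 + 3*((1*(-13))/(-10 + 5)) = -6 + 3*(-13/(-5)) = -6 + 3*(-13*(-⅕)) = -6 + 3*(13/5) = -6 + 39/5 = 9/5 ≈ 1.8000)
I(j(-1), -1*4)*X = -(-1 - 1)*(9/5) = -1*(-2)*(9/5) = 2*(9/5) = 18/5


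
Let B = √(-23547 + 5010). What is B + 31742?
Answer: 31742 + I*√18537 ≈ 31742.0 + 136.15*I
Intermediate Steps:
B = I*√18537 (B = √(-18537) = I*√18537 ≈ 136.15*I)
B + 31742 = I*√18537 + 31742 = 31742 + I*√18537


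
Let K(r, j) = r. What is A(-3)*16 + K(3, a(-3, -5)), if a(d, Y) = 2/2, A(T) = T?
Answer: -45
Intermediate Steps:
a(d, Y) = 1 (a(d, Y) = 2*(1/2) = 1)
A(-3)*16 + K(3, a(-3, -5)) = -3*16 + 3 = -48 + 3 = -45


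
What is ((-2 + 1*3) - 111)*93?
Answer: -10230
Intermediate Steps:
((-2 + 1*3) - 111)*93 = ((-2 + 3) - 111)*93 = (1 - 111)*93 = -110*93 = -10230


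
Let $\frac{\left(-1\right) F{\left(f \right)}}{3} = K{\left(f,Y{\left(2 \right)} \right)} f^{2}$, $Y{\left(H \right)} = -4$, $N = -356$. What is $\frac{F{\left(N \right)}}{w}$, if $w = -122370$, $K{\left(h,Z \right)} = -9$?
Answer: $- \frac{570312}{20395} \approx -27.963$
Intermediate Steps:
$F{\left(f \right)} = 27 f^{2}$ ($F{\left(f \right)} = - 3 \left(- 9 f^{2}\right) = 27 f^{2}$)
$\frac{F{\left(N \right)}}{w} = \frac{27 \left(-356\right)^{2}}{-122370} = 27 \cdot 126736 \left(- \frac{1}{122370}\right) = 3421872 \left(- \frac{1}{122370}\right) = - \frac{570312}{20395}$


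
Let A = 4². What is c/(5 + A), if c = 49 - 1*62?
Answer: -13/21 ≈ -0.61905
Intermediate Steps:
c = -13 (c = 49 - 62 = -13)
A = 16
c/(5 + A) = -13/(5 + 16) = -13/21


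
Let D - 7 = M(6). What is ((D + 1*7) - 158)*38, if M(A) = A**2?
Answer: -4104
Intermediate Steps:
D = 43 (D = 7 + 6**2 = 7 + 36 = 43)
((D + 1*7) - 158)*38 = ((43 + 1*7) - 158)*38 = ((43 + 7) - 158)*38 = (50 - 158)*38 = -108*38 = -4104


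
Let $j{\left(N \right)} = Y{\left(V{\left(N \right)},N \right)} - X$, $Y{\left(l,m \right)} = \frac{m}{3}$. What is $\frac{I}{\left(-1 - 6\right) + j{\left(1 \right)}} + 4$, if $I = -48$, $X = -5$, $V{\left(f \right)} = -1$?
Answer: $\frac{164}{5} \approx 32.8$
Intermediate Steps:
$Y{\left(l,m \right)} = \frac{m}{3}$ ($Y{\left(l,m \right)} = m \frac{1}{3} = \frac{m}{3}$)
$j{\left(N \right)} = 5 + \frac{N}{3}$ ($j{\left(N \right)} = \frac{N}{3} - -5 = \frac{N}{3} + 5 = 5 + \frac{N}{3}$)
$\frac{I}{\left(-1 - 6\right) + j{\left(1 \right)}} + 4 = \frac{1}{\left(-1 - 6\right) + \left(5 + \frac{1}{3} \cdot 1\right)} \left(-48\right) + 4 = \frac{1}{-7 + \left(5 + \frac{1}{3}\right)} \left(-48\right) + 4 = \frac{1}{-7 + \frac{16}{3}} \left(-48\right) + 4 = \frac{1}{- \frac{5}{3}} \left(-48\right) + 4 = \left(- \frac{3}{5}\right) \left(-48\right) + 4 = \frac{144}{5} + 4 = \frac{164}{5}$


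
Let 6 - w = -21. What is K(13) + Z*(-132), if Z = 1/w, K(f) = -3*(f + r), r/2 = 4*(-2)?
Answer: 37/9 ≈ 4.1111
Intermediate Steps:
r = -16 (r = 2*(4*(-2)) = 2*(-8) = -16)
w = 27 (w = 6 - 1*(-21) = 6 + 21 = 27)
K(f) = 48 - 3*f (K(f) = -3*(f - 16) = -3*(-16 + f) = 48 - 3*f)
Z = 1/27 ≈ 0.037037
K(13) + Z*(-132) = (48 - 3*13) + (1/27)*(-132) = (48 - 39) - 44/9 = 9 - 44/9 = 37/9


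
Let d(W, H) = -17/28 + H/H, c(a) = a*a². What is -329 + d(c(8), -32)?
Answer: -9201/28 ≈ -328.61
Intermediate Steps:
c(a) = a³
d(W, H) = 11/28 (d(W, H) = -17*1/28 + 1 = -17/28 + 1 = 11/28)
-329 + d(c(8), -32) = -329 + 11/28 = -9201/28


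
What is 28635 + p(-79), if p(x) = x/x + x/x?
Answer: 28637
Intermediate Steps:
p(x) = 2 (p(x) = 1 + 1 = 2)
28635 + p(-79) = 28635 + 2 = 28637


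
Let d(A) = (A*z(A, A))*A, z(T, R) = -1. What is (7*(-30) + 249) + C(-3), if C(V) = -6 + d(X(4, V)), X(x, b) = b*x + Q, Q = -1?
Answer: -136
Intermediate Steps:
X(x, b) = -1 + b*x (X(x, b) = b*x - 1 = -1 + b*x)
d(A) = -A² (d(A) = (A*(-1))*A = (-A)*A = -A²)
C(V) = -6 - (-1 + 4*V)² (C(V) = -6 - (-1 + V*4)² = -6 - (-1 + 4*V)²)
(7*(-30) + 249) + C(-3) = (7*(-30) + 249) + (-6 - (-1 + 4*(-3))²) = (-210 + 249) + (-6 - (-1 - 12)²) = 39 + (-6 - 1*(-13)²) = 39 + (-6 - 1*169) = 39 + (-6 - 169) = 39 - 175 = -136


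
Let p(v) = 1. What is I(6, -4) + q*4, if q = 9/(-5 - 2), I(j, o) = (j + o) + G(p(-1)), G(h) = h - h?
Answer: -22/7 ≈ -3.1429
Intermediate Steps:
G(h) = 0
I(j, o) = j + o (I(j, o) = (j + o) + 0 = j + o)
q = -9/7 (q = 9/(-7) = 9*(-⅐) = -9/7 ≈ -1.2857)
I(6, -4) + q*4 = (6 - 4) - 9/7*4 = 2 - 36/7 = -22/7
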